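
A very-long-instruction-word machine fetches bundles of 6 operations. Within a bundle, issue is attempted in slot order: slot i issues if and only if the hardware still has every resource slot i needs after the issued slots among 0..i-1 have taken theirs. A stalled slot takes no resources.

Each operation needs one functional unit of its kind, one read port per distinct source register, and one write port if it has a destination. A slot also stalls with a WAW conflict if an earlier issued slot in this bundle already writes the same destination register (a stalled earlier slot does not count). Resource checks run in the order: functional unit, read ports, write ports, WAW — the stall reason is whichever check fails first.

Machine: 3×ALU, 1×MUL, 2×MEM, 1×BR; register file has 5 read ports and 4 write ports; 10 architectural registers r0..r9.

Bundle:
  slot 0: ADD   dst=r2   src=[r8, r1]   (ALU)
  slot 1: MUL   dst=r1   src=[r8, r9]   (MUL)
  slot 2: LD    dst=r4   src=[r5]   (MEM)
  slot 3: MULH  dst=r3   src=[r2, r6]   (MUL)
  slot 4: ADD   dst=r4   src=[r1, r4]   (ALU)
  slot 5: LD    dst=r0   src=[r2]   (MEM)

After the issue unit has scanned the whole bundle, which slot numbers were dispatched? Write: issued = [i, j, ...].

issued = [0, 1, 2]

[0] ALU needs rd=2 wr=1: ok; after: ALU=2 MUL=1 MEM=2 BR=1, R=3, W=3
[1] MUL needs rd=2 wr=1: ok; after: ALU=2 MUL=0 MEM=2 BR=1, R=1, W=2
[2] MEM needs rd=1 wr=1: ok; after: ALU=2 MUL=0 MEM=1 BR=1, R=0, W=1
[3] MUL needs rd=2 wr=1: FU; after: ALU=2 MUL=0 MEM=1 BR=1, R=0, W=1
[4] ALU needs rd=2 wr=1: RD_PORT; after: ALU=2 MUL=0 MEM=1 BR=1, R=0, W=1
[5] MEM needs rd=1 wr=1: RD_PORT; after: ALU=2 MUL=0 MEM=1 BR=1, R=0, W=1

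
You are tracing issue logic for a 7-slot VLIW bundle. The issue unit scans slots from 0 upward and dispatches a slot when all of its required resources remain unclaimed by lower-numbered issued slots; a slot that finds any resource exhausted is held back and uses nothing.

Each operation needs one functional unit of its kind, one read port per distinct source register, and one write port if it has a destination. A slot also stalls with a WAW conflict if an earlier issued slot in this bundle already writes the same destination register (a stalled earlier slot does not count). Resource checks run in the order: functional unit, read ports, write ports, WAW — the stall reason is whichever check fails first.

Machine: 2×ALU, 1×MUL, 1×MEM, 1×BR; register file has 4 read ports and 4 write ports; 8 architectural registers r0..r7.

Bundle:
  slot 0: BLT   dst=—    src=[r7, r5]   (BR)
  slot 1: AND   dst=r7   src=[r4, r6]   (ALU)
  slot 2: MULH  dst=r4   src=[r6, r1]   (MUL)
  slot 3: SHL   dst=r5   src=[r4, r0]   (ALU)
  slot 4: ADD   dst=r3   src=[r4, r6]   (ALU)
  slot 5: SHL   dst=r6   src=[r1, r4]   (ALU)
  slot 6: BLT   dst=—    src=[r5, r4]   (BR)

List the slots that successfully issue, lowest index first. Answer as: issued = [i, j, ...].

issued = [0, 1]

slot 0 (BR): ISSUE — free A2,Mu1,Ld1,B0 rp2 wp4
slot 1 (ALU): ISSUE — free A1,Mu1,Ld1,B0 rp0 wp3
slot 2 (MUL): stall RD_PORT — free A1,Mu1,Ld1,B0 rp0 wp3
slot 3 (ALU): stall RD_PORT — free A1,Mu1,Ld1,B0 rp0 wp3
slot 4 (ALU): stall RD_PORT — free A1,Mu1,Ld1,B0 rp0 wp3
slot 5 (ALU): stall RD_PORT — free A1,Mu1,Ld1,B0 rp0 wp3
slot 6 (BR): stall FU — free A1,Mu1,Ld1,B0 rp0 wp3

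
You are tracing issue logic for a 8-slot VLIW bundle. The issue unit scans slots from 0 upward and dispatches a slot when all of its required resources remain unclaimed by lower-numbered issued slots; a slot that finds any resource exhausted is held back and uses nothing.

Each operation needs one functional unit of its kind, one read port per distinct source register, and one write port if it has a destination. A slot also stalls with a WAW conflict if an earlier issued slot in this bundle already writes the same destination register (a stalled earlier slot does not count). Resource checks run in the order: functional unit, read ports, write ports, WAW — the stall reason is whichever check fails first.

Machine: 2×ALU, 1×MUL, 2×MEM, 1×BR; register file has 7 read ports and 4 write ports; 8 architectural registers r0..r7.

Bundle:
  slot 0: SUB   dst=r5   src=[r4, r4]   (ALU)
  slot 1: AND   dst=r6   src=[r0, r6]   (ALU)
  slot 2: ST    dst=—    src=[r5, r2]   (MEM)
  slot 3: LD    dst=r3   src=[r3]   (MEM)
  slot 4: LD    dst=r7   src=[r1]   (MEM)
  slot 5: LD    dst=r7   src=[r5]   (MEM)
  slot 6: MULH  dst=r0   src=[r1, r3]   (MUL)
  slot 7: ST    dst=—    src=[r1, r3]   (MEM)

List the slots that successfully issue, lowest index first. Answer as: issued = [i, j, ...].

issued = [0, 1, 2, 3]

[0] ALU needs rd=1 wr=1: ok; after: ALU=1 MUL=1 MEM=2 BR=1, R=6, W=3
[1] ALU needs rd=2 wr=1: ok; after: ALU=0 MUL=1 MEM=2 BR=1, R=4, W=2
[2] MEM needs rd=2 wr=0: ok; after: ALU=0 MUL=1 MEM=1 BR=1, R=2, W=2
[3] MEM needs rd=1 wr=1: ok; after: ALU=0 MUL=1 MEM=0 BR=1, R=1, W=1
[4] MEM needs rd=1 wr=1: FU; after: ALU=0 MUL=1 MEM=0 BR=1, R=1, W=1
[5] MEM needs rd=1 wr=1: FU; after: ALU=0 MUL=1 MEM=0 BR=1, R=1, W=1
[6] MUL needs rd=2 wr=1: RD_PORT; after: ALU=0 MUL=1 MEM=0 BR=1, R=1, W=1
[7] MEM needs rd=2 wr=0: FU; after: ALU=0 MUL=1 MEM=0 BR=1, R=1, W=1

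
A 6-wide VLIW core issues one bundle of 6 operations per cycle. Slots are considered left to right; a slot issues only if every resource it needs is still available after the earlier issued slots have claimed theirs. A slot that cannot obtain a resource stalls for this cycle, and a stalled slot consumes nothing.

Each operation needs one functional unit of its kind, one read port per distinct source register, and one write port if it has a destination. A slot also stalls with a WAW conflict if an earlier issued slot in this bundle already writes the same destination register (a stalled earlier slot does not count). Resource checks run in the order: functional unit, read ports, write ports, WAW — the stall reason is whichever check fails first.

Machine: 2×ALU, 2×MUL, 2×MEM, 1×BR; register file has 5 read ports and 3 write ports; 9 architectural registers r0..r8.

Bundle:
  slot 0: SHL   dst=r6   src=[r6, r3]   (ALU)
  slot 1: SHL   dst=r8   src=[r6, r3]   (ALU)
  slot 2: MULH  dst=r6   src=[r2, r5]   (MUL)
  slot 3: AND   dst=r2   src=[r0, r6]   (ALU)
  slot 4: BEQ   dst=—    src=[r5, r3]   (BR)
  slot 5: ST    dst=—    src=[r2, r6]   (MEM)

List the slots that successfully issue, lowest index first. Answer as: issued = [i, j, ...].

issued = [0, 1]

#0 ALU src=r6,r3 dispatched  <A:1 Mu:2 Ld:2 B:1 rd:3 wr:2>
#1 ALU src=r6,r3 dispatched  <A:0 Mu:2 Ld:2 B:1 rd:1 wr:1>
#2 MUL src=r2,r5 held:RD_PORT  <A:0 Mu:2 Ld:2 B:1 rd:1 wr:1>
#3 ALU src=r0,r6 held:FU  <A:0 Mu:2 Ld:2 B:1 rd:1 wr:1>
#4 BR src=r5,r3 held:RD_PORT  <A:0 Mu:2 Ld:2 B:1 rd:1 wr:1>
#5 MEM src=r2,r6 held:RD_PORT  <A:0 Mu:2 Ld:2 B:1 rd:1 wr:1>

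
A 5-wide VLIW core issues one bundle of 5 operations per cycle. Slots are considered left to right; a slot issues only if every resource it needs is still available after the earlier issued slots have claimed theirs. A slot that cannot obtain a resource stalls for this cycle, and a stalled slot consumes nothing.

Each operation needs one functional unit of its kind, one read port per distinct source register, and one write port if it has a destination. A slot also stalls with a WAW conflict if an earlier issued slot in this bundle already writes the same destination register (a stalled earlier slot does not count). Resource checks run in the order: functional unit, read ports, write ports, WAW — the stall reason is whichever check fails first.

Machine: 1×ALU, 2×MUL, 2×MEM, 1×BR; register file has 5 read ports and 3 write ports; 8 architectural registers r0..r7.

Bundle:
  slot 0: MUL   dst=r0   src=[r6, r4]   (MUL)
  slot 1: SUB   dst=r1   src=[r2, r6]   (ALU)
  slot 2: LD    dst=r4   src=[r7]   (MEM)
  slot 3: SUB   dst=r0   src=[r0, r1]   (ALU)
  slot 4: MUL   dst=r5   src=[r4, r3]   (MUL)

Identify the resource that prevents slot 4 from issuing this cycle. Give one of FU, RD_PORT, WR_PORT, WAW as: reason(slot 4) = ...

reason(slot 4) = RD_PORT

[0] MUL needs rd=2 wr=1: ok; after: ALU=1 MUL=1 MEM=2 BR=1, R=3, W=2
[1] ALU needs rd=2 wr=1: ok; after: ALU=0 MUL=1 MEM=2 BR=1, R=1, W=1
[2] MEM needs rd=1 wr=1: ok; after: ALU=0 MUL=1 MEM=1 BR=1, R=0, W=0
[3] ALU needs rd=2 wr=1: FU; after: ALU=0 MUL=1 MEM=1 BR=1, R=0, W=0
[4] MUL needs rd=2 wr=1: RD_PORT; after: ALU=0 MUL=1 MEM=1 BR=1, R=0, W=0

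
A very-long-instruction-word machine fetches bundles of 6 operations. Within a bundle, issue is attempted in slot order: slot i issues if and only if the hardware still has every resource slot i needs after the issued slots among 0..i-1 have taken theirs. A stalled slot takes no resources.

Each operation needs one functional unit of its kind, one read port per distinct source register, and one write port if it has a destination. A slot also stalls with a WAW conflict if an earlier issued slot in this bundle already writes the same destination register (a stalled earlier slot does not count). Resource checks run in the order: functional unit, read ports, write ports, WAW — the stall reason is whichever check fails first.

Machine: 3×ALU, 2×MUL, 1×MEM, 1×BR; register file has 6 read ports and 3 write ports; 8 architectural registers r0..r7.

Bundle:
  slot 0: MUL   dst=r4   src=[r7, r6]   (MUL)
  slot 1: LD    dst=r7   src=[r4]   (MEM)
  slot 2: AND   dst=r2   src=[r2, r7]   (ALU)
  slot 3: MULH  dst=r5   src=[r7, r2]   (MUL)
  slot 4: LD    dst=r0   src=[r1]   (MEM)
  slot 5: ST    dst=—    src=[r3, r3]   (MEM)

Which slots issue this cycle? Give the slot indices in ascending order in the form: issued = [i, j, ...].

issued = [0, 1, 2]

(0) want 1×MUL +2rd +1wr — yes → AL3|MU1|ME1|BR1|rd4|wr2
(1) want 1×MEM +1rd +1wr — yes → AL3|MU1|ME0|BR1|rd3|wr1
(2) want 1×ALU +2rd +1wr — yes → AL2|MU1|ME0|BR1|rd1|wr0
(3) want 1×MUL +2rd +1wr — RD_PORT → AL2|MU1|ME0|BR1|rd1|wr0
(4) want 1×MEM +1rd +1wr — FU → AL2|MU1|ME0|BR1|rd1|wr0
(5) want 1×MEM +1rd +0wr — FU → AL2|MU1|ME0|BR1|rd1|wr0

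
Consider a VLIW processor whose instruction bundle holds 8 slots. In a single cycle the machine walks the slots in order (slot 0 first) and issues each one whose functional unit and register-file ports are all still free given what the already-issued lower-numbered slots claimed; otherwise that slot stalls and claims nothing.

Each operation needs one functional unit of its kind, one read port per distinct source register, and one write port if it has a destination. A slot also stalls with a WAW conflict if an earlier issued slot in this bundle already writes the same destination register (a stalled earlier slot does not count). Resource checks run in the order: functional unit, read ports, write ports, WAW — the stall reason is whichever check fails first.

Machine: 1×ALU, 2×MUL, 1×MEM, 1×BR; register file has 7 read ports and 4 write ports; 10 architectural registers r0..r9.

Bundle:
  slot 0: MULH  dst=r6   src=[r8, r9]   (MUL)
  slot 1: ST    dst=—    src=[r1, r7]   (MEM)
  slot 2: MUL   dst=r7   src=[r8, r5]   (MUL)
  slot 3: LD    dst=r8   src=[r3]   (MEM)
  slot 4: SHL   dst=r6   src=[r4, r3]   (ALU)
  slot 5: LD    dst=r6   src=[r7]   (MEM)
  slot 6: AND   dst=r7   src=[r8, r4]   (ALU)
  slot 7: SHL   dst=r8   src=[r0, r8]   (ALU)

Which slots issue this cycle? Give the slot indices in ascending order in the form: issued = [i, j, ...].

  0. MUL→r6 ⇒ go  {1A/1Mu/1Ld/1B | 5r 3w}
  1. MEM ⇒ go  {1A/1Mu/0Ld/1B | 3r 3w}
  2. MUL→r7 ⇒ go  {1A/0Mu/0Ld/1B | 1r 2w}
  3. MEM→r8 ⇒ no(FU)  {1A/0Mu/0Ld/1B | 1r 2w}
  4. ALU→r6 ⇒ no(RD_PORT)  {1A/0Mu/0Ld/1B | 1r 2w}
  5. MEM→r6 ⇒ no(FU)  {1A/0Mu/0Ld/1B | 1r 2w}
  6. ALU→r7 ⇒ no(RD_PORT)  {1A/0Mu/0Ld/1B | 1r 2w}
  7. ALU→r8 ⇒ no(RD_PORT)  {1A/0Mu/0Ld/1B | 1r 2w}

issued = [0, 1, 2]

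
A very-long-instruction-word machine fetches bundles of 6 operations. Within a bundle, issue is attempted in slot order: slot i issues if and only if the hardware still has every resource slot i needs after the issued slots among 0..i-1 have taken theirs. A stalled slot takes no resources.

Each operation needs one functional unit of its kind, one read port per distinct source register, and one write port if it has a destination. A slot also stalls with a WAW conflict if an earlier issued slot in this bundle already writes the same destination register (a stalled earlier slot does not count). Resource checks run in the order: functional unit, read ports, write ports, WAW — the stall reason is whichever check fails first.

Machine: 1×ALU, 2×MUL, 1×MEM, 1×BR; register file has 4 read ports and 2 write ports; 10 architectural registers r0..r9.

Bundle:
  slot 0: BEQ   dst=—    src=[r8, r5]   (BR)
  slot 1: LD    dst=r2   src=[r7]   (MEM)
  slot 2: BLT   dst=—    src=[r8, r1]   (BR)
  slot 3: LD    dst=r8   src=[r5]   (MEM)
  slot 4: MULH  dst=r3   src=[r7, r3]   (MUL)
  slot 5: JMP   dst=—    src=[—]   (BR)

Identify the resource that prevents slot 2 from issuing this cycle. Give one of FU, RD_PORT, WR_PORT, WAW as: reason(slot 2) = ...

#0 BR src=r8,r5 dispatched  <A:1 Mu:2 Ld:1 B:0 rd:2 wr:2>
#1 MEM src=r7 dispatched  <A:1 Mu:2 Ld:0 B:0 rd:1 wr:1>
#2 BR src=r8,r1 held:FU  <A:1 Mu:2 Ld:0 B:0 rd:1 wr:1>
#3 MEM src=r5 held:FU  <A:1 Mu:2 Ld:0 B:0 rd:1 wr:1>
#4 MUL src=r7,r3 held:RD_PORT  <A:1 Mu:2 Ld:0 B:0 rd:1 wr:1>
#5 BR src=- held:FU  <A:1 Mu:2 Ld:0 B:0 rd:1 wr:1>

reason(slot 2) = FU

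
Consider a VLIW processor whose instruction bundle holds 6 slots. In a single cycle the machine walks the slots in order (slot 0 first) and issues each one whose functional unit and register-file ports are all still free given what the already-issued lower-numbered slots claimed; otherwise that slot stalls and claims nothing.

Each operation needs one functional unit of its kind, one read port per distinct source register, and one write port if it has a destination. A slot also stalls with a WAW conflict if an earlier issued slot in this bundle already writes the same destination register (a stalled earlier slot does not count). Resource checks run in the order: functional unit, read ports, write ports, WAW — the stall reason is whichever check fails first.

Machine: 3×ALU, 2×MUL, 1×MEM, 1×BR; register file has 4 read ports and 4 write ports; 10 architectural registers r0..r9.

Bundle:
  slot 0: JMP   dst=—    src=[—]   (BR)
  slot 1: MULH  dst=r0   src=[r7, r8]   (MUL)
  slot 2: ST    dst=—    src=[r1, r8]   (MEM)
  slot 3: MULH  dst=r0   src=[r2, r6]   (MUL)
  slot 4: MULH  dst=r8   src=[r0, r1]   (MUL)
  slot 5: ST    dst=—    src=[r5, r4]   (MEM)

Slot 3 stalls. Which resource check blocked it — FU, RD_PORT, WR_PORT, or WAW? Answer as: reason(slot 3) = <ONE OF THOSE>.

(0) want 1×BR +0rd +0wr — yes → AL3|MU2|ME1|BR0|rd4|wr4
(1) want 1×MUL +2rd +1wr — yes → AL3|MU1|ME1|BR0|rd2|wr3
(2) want 1×MEM +2rd +0wr — yes → AL3|MU1|ME0|BR0|rd0|wr3
(3) want 1×MUL +2rd +1wr — RD_PORT → AL3|MU1|ME0|BR0|rd0|wr3
(4) want 1×MUL +2rd +1wr — RD_PORT → AL3|MU1|ME0|BR0|rd0|wr3
(5) want 1×MEM +2rd +0wr — FU → AL3|MU1|ME0|BR0|rd0|wr3

reason(slot 3) = RD_PORT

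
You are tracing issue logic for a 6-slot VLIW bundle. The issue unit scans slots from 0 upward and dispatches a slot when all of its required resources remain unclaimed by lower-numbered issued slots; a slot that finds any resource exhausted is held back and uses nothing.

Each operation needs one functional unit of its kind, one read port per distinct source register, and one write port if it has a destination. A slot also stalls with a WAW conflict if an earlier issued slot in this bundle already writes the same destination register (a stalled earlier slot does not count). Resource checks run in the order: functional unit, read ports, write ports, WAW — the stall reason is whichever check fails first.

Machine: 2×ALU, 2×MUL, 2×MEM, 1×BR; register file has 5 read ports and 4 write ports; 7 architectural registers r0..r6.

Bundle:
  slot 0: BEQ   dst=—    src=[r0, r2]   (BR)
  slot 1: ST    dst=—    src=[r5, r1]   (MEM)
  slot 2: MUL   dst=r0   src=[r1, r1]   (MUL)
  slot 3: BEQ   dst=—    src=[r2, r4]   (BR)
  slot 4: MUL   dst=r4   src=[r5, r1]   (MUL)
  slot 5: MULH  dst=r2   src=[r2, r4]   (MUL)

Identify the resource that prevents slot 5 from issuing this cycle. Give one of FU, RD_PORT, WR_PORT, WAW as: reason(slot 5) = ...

reason(slot 5) = RD_PORT

#0 BR src=r0,r2 dispatched  <A:2 Mu:2 Ld:2 B:0 rd:3 wr:4>
#1 MEM src=r5,r1 dispatched  <A:2 Mu:2 Ld:1 B:0 rd:1 wr:4>
#2 MUL src=r1,r1 dispatched  <A:2 Mu:1 Ld:1 B:0 rd:0 wr:3>
#3 BR src=r2,r4 held:FU  <A:2 Mu:1 Ld:1 B:0 rd:0 wr:3>
#4 MUL src=r5,r1 held:RD_PORT  <A:2 Mu:1 Ld:1 B:0 rd:0 wr:3>
#5 MUL src=r2,r4 held:RD_PORT  <A:2 Mu:1 Ld:1 B:0 rd:0 wr:3>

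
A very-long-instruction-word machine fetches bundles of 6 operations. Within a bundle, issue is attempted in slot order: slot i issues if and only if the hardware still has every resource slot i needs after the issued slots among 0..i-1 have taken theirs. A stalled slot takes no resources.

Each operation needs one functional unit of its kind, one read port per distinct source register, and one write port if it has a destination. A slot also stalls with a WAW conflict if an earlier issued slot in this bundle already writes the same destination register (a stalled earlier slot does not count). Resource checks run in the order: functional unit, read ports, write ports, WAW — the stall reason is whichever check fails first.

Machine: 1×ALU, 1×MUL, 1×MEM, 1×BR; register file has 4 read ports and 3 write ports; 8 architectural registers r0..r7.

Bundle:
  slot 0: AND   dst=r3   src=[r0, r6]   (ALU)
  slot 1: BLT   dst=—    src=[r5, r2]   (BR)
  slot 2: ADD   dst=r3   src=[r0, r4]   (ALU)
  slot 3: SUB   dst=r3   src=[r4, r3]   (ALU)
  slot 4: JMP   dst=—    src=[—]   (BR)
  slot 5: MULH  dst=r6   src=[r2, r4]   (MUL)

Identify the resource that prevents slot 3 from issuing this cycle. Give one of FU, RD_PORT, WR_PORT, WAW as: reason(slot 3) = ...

reason(slot 3) = FU

  0. ALU→r3 ⇒ go  {0A/1Mu/1Ld/1B | 2r 2w}
  1. BR ⇒ go  {0A/1Mu/1Ld/0B | 0r 2w}
  2. ALU→r3 ⇒ no(FU)  {0A/1Mu/1Ld/0B | 0r 2w}
  3. ALU→r3 ⇒ no(FU)  {0A/1Mu/1Ld/0B | 0r 2w}
  4. BR ⇒ no(FU)  {0A/1Mu/1Ld/0B | 0r 2w}
  5. MUL→r6 ⇒ no(RD_PORT)  {0A/1Mu/1Ld/0B | 0r 2w}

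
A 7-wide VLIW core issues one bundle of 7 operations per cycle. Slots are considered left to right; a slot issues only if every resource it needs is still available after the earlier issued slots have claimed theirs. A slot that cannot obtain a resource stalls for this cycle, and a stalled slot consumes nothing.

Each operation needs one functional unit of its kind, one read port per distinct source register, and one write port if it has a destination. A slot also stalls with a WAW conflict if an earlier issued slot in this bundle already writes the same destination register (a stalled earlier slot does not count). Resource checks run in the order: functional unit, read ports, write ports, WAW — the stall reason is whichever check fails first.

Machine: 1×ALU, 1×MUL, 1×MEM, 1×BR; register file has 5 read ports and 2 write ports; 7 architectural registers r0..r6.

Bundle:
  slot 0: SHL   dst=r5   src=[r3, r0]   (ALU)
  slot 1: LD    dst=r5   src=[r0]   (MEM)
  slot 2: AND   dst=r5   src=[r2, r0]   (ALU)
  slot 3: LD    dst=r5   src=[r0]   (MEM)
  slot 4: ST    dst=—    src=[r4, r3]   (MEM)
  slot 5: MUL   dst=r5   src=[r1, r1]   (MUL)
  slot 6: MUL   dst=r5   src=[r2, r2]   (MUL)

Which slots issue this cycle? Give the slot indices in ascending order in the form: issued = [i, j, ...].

(0) want 1×ALU +2rd +1wr — yes → AL0|MU1|ME1|BR1|rd3|wr1
(1) want 1×MEM +1rd +1wr — WAW → AL0|MU1|ME1|BR1|rd3|wr1
(2) want 1×ALU +2rd +1wr — FU → AL0|MU1|ME1|BR1|rd3|wr1
(3) want 1×MEM +1rd +1wr — WAW → AL0|MU1|ME1|BR1|rd3|wr1
(4) want 1×MEM +2rd +0wr — yes → AL0|MU1|ME0|BR1|rd1|wr1
(5) want 1×MUL +1rd +1wr — WAW → AL0|MU1|ME0|BR1|rd1|wr1
(6) want 1×MUL +1rd +1wr — WAW → AL0|MU1|ME0|BR1|rd1|wr1

issued = [0, 4]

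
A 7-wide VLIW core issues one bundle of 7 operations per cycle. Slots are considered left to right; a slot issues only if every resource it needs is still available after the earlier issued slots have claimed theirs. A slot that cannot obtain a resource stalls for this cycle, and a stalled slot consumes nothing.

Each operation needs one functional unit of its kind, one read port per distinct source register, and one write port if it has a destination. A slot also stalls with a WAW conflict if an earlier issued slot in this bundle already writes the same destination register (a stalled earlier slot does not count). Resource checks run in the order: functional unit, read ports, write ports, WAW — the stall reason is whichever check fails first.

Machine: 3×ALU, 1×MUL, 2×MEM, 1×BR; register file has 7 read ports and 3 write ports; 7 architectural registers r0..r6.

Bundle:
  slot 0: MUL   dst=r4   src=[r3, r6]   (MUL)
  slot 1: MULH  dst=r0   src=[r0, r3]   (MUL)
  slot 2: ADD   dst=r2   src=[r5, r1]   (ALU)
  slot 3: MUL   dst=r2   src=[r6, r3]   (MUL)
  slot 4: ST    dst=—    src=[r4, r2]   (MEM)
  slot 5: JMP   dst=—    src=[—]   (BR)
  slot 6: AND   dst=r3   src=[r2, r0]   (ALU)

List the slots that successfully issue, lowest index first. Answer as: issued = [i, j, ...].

issued = [0, 2, 4, 5]

  0. MUL→r4 ⇒ go  {3A/0Mu/2Ld/1B | 5r 2w}
  1. MUL→r0 ⇒ no(FU)  {3A/0Mu/2Ld/1B | 5r 2w}
  2. ALU→r2 ⇒ go  {2A/0Mu/2Ld/1B | 3r 1w}
  3. MUL→r2 ⇒ no(FU)  {2A/0Mu/2Ld/1B | 3r 1w}
  4. MEM ⇒ go  {2A/0Mu/1Ld/1B | 1r 1w}
  5. BR ⇒ go  {2A/0Mu/1Ld/0B | 1r 1w}
  6. ALU→r3 ⇒ no(RD_PORT)  {2A/0Mu/1Ld/0B | 1r 1w}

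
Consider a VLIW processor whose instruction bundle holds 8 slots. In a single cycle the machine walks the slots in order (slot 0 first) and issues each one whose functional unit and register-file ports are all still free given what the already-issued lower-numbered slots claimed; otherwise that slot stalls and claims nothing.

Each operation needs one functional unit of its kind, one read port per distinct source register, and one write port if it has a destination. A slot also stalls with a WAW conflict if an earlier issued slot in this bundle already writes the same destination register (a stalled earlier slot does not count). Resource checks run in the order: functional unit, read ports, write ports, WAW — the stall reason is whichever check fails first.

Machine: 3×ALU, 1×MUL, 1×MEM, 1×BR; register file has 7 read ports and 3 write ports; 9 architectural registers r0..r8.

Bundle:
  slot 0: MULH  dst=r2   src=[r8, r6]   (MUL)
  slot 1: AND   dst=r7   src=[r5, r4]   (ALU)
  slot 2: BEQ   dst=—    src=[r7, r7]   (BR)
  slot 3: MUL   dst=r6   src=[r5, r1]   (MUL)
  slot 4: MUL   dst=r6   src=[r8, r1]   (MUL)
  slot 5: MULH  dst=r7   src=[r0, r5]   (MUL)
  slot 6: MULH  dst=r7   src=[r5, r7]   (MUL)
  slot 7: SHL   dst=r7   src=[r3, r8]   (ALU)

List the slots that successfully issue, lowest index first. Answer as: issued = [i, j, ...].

  0. MUL→r2 ⇒ go  {3A/0Mu/1Ld/1B | 5r 2w}
  1. ALU→r7 ⇒ go  {2A/0Mu/1Ld/1B | 3r 1w}
  2. BR ⇒ go  {2A/0Mu/1Ld/0B | 2r 1w}
  3. MUL→r6 ⇒ no(FU)  {2A/0Mu/1Ld/0B | 2r 1w}
  4. MUL→r6 ⇒ no(FU)  {2A/0Mu/1Ld/0B | 2r 1w}
  5. MUL→r7 ⇒ no(FU)  {2A/0Mu/1Ld/0B | 2r 1w}
  6. MUL→r7 ⇒ no(FU)  {2A/0Mu/1Ld/0B | 2r 1w}
  7. ALU→r7 ⇒ no(WAW)  {2A/0Mu/1Ld/0B | 2r 1w}

issued = [0, 1, 2]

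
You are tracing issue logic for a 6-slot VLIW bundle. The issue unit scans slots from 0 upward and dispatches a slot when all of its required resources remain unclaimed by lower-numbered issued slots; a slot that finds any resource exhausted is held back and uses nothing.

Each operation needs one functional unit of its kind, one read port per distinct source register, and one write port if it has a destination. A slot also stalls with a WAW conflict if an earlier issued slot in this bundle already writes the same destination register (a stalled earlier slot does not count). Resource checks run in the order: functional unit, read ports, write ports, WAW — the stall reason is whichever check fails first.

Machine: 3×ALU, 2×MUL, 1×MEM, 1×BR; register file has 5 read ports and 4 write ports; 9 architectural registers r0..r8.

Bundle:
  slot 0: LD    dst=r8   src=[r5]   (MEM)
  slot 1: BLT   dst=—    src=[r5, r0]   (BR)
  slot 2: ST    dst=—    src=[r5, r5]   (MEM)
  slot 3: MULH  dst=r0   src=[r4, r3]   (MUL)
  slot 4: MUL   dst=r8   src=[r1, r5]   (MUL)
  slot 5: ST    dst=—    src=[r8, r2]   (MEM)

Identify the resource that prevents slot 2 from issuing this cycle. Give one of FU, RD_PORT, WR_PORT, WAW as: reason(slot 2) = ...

reason(slot 2) = FU

[0] MEM needs rd=1 wr=1: ok; after: ALU=3 MUL=2 MEM=0 BR=1, R=4, W=3
[1] BR needs rd=2 wr=0: ok; after: ALU=3 MUL=2 MEM=0 BR=0, R=2, W=3
[2] MEM needs rd=1 wr=0: FU; after: ALU=3 MUL=2 MEM=0 BR=0, R=2, W=3
[3] MUL needs rd=2 wr=1: ok; after: ALU=3 MUL=1 MEM=0 BR=0, R=0, W=2
[4] MUL needs rd=2 wr=1: RD_PORT; after: ALU=3 MUL=1 MEM=0 BR=0, R=0, W=2
[5] MEM needs rd=2 wr=0: FU; after: ALU=3 MUL=1 MEM=0 BR=0, R=0, W=2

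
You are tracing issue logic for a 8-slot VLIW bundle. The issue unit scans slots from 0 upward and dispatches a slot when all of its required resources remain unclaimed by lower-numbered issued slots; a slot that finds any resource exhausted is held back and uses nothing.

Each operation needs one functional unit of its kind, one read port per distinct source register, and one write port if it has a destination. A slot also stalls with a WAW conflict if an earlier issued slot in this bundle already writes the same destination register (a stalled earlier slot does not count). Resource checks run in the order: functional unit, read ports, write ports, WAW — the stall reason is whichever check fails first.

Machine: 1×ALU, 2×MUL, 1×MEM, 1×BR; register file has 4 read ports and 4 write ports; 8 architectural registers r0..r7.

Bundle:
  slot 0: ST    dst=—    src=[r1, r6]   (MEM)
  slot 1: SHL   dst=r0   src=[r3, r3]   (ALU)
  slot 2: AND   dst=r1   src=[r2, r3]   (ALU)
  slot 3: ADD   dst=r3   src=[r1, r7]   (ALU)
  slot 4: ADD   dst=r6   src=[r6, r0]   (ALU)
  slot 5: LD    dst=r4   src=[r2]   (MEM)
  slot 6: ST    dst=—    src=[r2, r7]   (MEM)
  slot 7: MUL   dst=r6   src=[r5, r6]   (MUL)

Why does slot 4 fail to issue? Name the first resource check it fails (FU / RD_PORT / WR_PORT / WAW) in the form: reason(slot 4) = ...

reason(slot 4) = FU

#0 MEM src=r1,r6 dispatched  <A:1 Mu:2 Ld:0 B:1 rd:2 wr:4>
#1 ALU src=r3,r3 dispatched  <A:0 Mu:2 Ld:0 B:1 rd:1 wr:3>
#2 ALU src=r2,r3 held:FU  <A:0 Mu:2 Ld:0 B:1 rd:1 wr:3>
#3 ALU src=r1,r7 held:FU  <A:0 Mu:2 Ld:0 B:1 rd:1 wr:3>
#4 ALU src=r6,r0 held:FU  <A:0 Mu:2 Ld:0 B:1 rd:1 wr:3>
#5 MEM src=r2 held:FU  <A:0 Mu:2 Ld:0 B:1 rd:1 wr:3>
#6 MEM src=r2,r7 held:FU  <A:0 Mu:2 Ld:0 B:1 rd:1 wr:3>
#7 MUL src=r5,r6 held:RD_PORT  <A:0 Mu:2 Ld:0 B:1 rd:1 wr:3>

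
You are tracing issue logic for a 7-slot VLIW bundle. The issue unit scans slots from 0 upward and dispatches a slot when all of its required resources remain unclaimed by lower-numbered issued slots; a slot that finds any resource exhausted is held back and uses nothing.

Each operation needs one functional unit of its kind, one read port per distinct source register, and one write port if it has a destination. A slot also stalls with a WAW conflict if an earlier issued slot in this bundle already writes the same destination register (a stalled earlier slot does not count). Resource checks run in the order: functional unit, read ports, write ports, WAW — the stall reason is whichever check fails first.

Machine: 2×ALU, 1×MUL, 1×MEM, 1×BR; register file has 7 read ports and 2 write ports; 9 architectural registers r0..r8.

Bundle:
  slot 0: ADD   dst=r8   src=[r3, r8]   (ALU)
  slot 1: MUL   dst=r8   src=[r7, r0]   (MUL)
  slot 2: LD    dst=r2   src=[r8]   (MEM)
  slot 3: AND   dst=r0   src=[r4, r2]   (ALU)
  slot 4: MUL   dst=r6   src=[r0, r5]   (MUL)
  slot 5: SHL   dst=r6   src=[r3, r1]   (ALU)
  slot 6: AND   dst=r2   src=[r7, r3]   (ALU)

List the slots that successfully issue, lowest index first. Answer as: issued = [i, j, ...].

issued = [0, 2]

#0 ALU src=r3,r8 dispatched  <A:1 Mu:1 Ld:1 B:1 rd:5 wr:1>
#1 MUL src=r7,r0 held:WAW  <A:1 Mu:1 Ld:1 B:1 rd:5 wr:1>
#2 MEM src=r8 dispatched  <A:1 Mu:1 Ld:0 B:1 rd:4 wr:0>
#3 ALU src=r4,r2 held:WR_PORT  <A:1 Mu:1 Ld:0 B:1 rd:4 wr:0>
#4 MUL src=r0,r5 held:WR_PORT  <A:1 Mu:1 Ld:0 B:1 rd:4 wr:0>
#5 ALU src=r3,r1 held:WR_PORT  <A:1 Mu:1 Ld:0 B:1 rd:4 wr:0>
#6 ALU src=r7,r3 held:WR_PORT  <A:1 Mu:1 Ld:0 B:1 rd:4 wr:0>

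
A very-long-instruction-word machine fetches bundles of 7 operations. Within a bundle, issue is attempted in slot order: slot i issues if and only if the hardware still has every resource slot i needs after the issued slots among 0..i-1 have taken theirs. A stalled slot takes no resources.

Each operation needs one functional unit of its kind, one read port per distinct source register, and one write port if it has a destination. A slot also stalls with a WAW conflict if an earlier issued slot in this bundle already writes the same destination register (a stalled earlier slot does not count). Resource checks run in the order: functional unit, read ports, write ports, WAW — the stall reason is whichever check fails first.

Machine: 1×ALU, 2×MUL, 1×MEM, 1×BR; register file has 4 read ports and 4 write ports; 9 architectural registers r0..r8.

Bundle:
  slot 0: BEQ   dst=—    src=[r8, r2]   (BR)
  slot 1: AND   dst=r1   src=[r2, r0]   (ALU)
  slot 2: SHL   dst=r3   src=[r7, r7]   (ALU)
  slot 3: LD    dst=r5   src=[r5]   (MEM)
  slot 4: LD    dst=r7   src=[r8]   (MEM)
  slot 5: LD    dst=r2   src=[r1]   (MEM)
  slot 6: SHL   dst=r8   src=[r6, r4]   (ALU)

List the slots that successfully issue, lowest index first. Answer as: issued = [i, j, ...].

slot 0 (BR): ISSUE — free A1,Mu2,Ld1,B0 rp2 wp4
slot 1 (ALU): ISSUE — free A0,Mu2,Ld1,B0 rp0 wp3
slot 2 (ALU): stall FU — free A0,Mu2,Ld1,B0 rp0 wp3
slot 3 (MEM): stall RD_PORT — free A0,Mu2,Ld1,B0 rp0 wp3
slot 4 (MEM): stall RD_PORT — free A0,Mu2,Ld1,B0 rp0 wp3
slot 5 (MEM): stall RD_PORT — free A0,Mu2,Ld1,B0 rp0 wp3
slot 6 (ALU): stall FU — free A0,Mu2,Ld1,B0 rp0 wp3

issued = [0, 1]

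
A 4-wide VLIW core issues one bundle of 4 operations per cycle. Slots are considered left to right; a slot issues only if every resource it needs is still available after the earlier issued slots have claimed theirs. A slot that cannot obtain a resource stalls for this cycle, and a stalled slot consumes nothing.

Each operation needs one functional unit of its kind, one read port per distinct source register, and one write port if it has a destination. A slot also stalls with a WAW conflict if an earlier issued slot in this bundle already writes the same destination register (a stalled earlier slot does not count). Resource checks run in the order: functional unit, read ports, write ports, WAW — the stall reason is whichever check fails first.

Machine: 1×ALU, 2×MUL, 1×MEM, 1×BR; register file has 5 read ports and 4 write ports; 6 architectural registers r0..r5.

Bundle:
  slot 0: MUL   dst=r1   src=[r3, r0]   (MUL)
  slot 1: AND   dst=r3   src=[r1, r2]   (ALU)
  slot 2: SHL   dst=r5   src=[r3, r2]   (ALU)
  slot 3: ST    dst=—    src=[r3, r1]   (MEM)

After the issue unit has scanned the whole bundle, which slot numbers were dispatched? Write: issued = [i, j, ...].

  0. MUL→r1 ⇒ go  {1A/1Mu/1Ld/1B | 3r 3w}
  1. ALU→r3 ⇒ go  {0A/1Mu/1Ld/1B | 1r 2w}
  2. ALU→r5 ⇒ no(FU)  {0A/1Mu/1Ld/1B | 1r 2w}
  3. MEM ⇒ no(RD_PORT)  {0A/1Mu/1Ld/1B | 1r 2w}

issued = [0, 1]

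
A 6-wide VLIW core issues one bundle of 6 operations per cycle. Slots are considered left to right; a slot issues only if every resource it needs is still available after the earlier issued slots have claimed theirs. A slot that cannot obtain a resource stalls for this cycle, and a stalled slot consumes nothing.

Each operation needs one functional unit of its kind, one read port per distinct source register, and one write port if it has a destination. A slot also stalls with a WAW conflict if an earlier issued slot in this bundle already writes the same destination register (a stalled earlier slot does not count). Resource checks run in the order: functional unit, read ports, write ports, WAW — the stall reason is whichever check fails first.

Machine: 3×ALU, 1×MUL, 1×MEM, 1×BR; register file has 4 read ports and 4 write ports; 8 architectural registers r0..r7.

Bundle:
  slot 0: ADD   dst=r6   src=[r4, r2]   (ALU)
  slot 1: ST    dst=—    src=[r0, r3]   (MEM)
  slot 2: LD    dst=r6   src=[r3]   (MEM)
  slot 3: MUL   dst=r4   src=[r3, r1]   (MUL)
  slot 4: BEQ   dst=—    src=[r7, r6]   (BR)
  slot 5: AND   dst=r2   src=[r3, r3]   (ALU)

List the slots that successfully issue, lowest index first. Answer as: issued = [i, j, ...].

  0. ALU→r6 ⇒ go  {2A/1Mu/1Ld/1B | 2r 3w}
  1. MEM ⇒ go  {2A/1Mu/0Ld/1B | 0r 3w}
  2. MEM→r6 ⇒ no(FU)  {2A/1Mu/0Ld/1B | 0r 3w}
  3. MUL→r4 ⇒ no(RD_PORT)  {2A/1Mu/0Ld/1B | 0r 3w}
  4. BR ⇒ no(RD_PORT)  {2A/1Mu/0Ld/1B | 0r 3w}
  5. ALU→r2 ⇒ no(RD_PORT)  {2A/1Mu/0Ld/1B | 0r 3w}

issued = [0, 1]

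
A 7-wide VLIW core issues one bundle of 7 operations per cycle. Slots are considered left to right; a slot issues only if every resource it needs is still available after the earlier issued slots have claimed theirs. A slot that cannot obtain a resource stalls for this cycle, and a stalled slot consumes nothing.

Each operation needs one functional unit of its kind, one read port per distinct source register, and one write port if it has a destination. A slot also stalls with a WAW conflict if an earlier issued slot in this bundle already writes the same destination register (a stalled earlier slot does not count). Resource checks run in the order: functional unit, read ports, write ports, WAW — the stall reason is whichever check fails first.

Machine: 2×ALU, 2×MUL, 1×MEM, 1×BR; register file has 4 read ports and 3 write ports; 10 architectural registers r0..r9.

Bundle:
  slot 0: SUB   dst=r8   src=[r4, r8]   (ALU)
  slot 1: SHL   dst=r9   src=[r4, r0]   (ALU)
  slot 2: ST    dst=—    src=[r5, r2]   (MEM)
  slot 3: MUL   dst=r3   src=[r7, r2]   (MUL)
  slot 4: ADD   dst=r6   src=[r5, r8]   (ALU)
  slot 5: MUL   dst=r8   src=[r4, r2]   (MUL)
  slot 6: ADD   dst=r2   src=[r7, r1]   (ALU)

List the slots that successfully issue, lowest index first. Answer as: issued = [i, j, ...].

issued = [0, 1]

(0) want 1×ALU +2rd +1wr — yes → AL1|MU2|ME1|BR1|rd2|wr2
(1) want 1×ALU +2rd +1wr — yes → AL0|MU2|ME1|BR1|rd0|wr1
(2) want 1×MEM +2rd +0wr — RD_PORT → AL0|MU2|ME1|BR1|rd0|wr1
(3) want 1×MUL +2rd +1wr — RD_PORT → AL0|MU2|ME1|BR1|rd0|wr1
(4) want 1×ALU +2rd +1wr — FU → AL0|MU2|ME1|BR1|rd0|wr1
(5) want 1×MUL +2rd +1wr — RD_PORT → AL0|MU2|ME1|BR1|rd0|wr1
(6) want 1×ALU +2rd +1wr — FU → AL0|MU2|ME1|BR1|rd0|wr1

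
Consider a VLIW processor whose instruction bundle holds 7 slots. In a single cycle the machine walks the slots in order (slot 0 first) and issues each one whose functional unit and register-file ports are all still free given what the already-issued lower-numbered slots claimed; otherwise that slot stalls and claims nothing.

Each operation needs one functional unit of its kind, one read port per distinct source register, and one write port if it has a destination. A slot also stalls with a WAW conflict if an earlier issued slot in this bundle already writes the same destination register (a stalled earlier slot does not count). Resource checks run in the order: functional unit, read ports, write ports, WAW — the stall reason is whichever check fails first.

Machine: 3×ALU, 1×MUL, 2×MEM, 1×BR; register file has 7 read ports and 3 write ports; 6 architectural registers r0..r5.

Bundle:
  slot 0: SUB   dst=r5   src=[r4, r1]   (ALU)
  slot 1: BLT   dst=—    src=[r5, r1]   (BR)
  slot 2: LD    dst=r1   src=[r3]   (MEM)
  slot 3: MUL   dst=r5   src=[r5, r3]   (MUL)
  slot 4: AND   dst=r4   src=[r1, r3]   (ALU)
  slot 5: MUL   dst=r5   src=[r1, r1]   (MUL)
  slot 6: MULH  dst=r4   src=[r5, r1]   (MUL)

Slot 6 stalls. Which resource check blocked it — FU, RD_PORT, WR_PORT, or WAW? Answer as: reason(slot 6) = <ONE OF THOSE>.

reason(slot 6) = RD_PORT

(0) want 1×ALU +2rd +1wr — yes → AL2|MU1|ME2|BR1|rd5|wr2
(1) want 1×BR +2rd +0wr — yes → AL2|MU1|ME2|BR0|rd3|wr2
(2) want 1×MEM +1rd +1wr — yes → AL2|MU1|ME1|BR0|rd2|wr1
(3) want 1×MUL +2rd +1wr — WAW → AL2|MU1|ME1|BR0|rd2|wr1
(4) want 1×ALU +2rd +1wr — yes → AL1|MU1|ME1|BR0|rd0|wr0
(5) want 1×MUL +1rd +1wr — RD_PORT → AL1|MU1|ME1|BR0|rd0|wr0
(6) want 1×MUL +2rd +1wr — RD_PORT → AL1|MU1|ME1|BR0|rd0|wr0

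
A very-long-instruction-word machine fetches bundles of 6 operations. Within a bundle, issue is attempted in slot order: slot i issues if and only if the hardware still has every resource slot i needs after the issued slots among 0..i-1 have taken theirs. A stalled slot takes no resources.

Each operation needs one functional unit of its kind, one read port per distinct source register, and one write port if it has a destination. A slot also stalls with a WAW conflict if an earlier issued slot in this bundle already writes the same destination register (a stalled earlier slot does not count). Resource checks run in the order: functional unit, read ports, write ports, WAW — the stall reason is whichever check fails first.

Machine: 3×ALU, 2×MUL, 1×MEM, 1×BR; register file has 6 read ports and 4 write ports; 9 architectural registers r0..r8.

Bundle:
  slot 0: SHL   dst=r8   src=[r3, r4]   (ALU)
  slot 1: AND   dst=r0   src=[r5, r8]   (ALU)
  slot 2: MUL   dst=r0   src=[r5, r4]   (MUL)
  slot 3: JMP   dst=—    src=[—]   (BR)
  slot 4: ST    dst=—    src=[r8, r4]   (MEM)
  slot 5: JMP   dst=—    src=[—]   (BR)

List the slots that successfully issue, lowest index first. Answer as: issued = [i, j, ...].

issued = [0, 1, 3, 4]

[0] ALU needs rd=2 wr=1: ok; after: ALU=2 MUL=2 MEM=1 BR=1, R=4, W=3
[1] ALU needs rd=2 wr=1: ok; after: ALU=1 MUL=2 MEM=1 BR=1, R=2, W=2
[2] MUL needs rd=2 wr=1: WAW; after: ALU=1 MUL=2 MEM=1 BR=1, R=2, W=2
[3] BR needs rd=0 wr=0: ok; after: ALU=1 MUL=2 MEM=1 BR=0, R=2, W=2
[4] MEM needs rd=2 wr=0: ok; after: ALU=1 MUL=2 MEM=0 BR=0, R=0, W=2
[5] BR needs rd=0 wr=0: FU; after: ALU=1 MUL=2 MEM=0 BR=0, R=0, W=2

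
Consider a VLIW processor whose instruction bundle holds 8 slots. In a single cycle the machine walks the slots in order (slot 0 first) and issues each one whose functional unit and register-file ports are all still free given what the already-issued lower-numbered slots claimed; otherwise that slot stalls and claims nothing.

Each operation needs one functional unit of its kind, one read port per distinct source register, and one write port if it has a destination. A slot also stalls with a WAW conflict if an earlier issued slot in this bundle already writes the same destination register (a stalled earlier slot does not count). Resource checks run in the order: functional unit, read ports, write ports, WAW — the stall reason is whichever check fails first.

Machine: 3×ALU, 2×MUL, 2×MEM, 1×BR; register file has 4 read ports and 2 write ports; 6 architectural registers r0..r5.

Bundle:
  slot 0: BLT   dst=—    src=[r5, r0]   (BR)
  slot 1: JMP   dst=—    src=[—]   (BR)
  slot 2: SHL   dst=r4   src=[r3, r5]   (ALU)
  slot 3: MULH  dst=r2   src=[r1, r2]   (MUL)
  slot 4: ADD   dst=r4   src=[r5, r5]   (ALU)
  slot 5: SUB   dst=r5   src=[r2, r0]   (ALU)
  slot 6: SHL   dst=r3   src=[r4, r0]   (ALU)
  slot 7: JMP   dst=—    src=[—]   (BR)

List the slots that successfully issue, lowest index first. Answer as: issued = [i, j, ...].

issued = [0, 2]

(0) want 1×BR +2rd +0wr — yes → AL3|MU2|ME2|BR0|rd2|wr2
(1) want 1×BR +0rd +0wr — FU → AL3|MU2|ME2|BR0|rd2|wr2
(2) want 1×ALU +2rd +1wr — yes → AL2|MU2|ME2|BR0|rd0|wr1
(3) want 1×MUL +2rd +1wr — RD_PORT → AL2|MU2|ME2|BR0|rd0|wr1
(4) want 1×ALU +1rd +1wr — RD_PORT → AL2|MU2|ME2|BR0|rd0|wr1
(5) want 1×ALU +2rd +1wr — RD_PORT → AL2|MU2|ME2|BR0|rd0|wr1
(6) want 1×ALU +2rd +1wr — RD_PORT → AL2|MU2|ME2|BR0|rd0|wr1
(7) want 1×BR +0rd +0wr — FU → AL2|MU2|ME2|BR0|rd0|wr1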